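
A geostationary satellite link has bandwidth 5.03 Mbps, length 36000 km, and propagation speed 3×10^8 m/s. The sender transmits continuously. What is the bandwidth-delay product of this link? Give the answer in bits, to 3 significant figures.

Propagation delay = 36000000 / 300000000 = 0.12 s.
BDP = R × t_prop = 5030000 × 0.12 = 603600 bits.

604000 bits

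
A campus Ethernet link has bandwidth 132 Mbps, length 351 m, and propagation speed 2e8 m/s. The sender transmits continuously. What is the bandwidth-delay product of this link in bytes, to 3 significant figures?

Propagation delay = 351 / 200000000 = 1.755e-06 s.
BDP = R × t_prop = 132000000 × 1.755e-06 = 231.66 bits.
In bytes: 231.66/8 = 29.0 bytes.

29.0 bytes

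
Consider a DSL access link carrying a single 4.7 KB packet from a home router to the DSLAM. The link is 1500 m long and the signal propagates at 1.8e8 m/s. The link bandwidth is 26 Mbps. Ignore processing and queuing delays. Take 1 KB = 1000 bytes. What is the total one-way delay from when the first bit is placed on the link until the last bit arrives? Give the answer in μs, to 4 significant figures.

L = 37600 bits.
Transmission delay = L/R = 37600 / 26000000 = 1446.15 μs.
Propagation delay = d/s = 1500 m / 180000000 m/s = 8.33333 μs.
Total = 1454 μs.

1454 μs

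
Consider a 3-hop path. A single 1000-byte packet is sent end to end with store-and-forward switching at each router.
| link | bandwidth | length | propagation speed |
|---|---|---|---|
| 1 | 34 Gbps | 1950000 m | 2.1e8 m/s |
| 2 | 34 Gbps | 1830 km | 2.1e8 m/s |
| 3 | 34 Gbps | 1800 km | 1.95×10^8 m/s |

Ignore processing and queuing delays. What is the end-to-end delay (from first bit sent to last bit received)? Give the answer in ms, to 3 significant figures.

L = 1000 × 8 = 8000 bits.
Transmission delay per hop = L/R = 8000/34000000000 = 0.000235294 ms; 3 hops → 0.000705882 ms.
Propagation delays (d/s per hop): 9.28571, 8.71429, 9.23077 ms; sum = 27.2308 ms.
End-to-end = 27.2 ms.

27.2 ms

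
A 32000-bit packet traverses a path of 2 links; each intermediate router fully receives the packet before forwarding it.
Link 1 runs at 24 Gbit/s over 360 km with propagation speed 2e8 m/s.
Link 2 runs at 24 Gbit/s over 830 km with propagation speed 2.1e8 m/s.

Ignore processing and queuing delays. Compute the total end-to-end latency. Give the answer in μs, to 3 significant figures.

5760 μs

Transmission delay per hop = L/R = 32000/24000000000 = 1.33333 μs; 2 hops → 2.66667 μs.
Propagation delays (d/s per hop): 1800, 3952.38 μs; sum = 5752.38 μs.
End-to-end = 5760 μs.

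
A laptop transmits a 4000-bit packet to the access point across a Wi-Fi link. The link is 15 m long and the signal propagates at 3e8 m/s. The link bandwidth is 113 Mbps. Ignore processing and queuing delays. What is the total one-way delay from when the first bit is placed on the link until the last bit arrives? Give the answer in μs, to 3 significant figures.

Transmission delay = L/R = 4000 / 113000000 = 35.3982 μs.
Propagation delay = d/s = 15 m / 300000000 m/s = 0.05 μs.
Total = 35.4 μs.

35.4 μs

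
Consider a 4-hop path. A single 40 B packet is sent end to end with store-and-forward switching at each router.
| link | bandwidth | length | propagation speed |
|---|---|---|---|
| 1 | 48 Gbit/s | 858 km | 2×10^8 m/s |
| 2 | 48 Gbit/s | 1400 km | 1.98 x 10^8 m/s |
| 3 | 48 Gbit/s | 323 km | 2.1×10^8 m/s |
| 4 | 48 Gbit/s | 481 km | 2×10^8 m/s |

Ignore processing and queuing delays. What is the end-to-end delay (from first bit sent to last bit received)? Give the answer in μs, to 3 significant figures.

L = 40 × 8 = 320 bits.
Transmission delay per hop = L/R = 320/48000000000 = 0.00666667 μs; 4 hops → 0.0266667 μs.
Propagation delays (d/s per hop): 4290, 7070.71, 1538.1, 2405 μs; sum = 15303.8 μs.
End-to-end = 15300 μs.

15300 μs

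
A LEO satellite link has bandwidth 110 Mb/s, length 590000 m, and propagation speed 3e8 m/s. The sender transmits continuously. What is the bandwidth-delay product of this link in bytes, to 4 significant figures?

27040 bytes

Propagation delay = 590000 / 300000000 = 0.00196667 s.
BDP = R × t_prop = 110000000 × 0.00196667 = 216333 bits.
In bytes: 216333/8 = 27040 bytes.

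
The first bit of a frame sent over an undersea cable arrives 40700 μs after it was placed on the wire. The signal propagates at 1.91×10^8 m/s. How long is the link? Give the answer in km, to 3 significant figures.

7770 km

d = s × t_prop = 191000000 × 0.0407 = 7770 km.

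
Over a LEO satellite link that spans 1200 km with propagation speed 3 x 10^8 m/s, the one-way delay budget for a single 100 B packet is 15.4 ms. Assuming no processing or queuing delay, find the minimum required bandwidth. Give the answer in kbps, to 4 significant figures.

70.18 kbps

L = 800 bits.
Propagation delay = 1200000 / 300000000 = 4 ms.
Transmission budget = 15.4 − 4 = 11.4 ms.
R ≥ L / t_tx = 800 bits / 0.0114 s = 70.18 kbps.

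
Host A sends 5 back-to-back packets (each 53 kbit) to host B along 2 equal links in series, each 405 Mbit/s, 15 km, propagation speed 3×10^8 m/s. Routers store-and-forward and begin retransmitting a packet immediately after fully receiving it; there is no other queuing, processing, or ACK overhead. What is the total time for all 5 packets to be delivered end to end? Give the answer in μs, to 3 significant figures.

885 μs

Per-hop transmission t_tx = L/R = 53000/405000000 = 130.864 μs.
Per-hop propagation t_prop = 15000/300000000 = 50 μs.
Pipeline fill: first packet needs 2·t_tx to clear all hops; remaining 4 packets each add one t_tx.
Total = (2+5-1)·t_tx + 2·t_prop = 6·130.864 + 2·50 = 885 μs.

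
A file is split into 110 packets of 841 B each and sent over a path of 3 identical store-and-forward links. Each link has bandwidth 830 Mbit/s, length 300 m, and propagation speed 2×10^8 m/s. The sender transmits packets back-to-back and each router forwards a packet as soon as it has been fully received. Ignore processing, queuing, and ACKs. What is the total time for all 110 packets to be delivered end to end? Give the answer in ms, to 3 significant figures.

0.912 ms

Per-hop transmission t_tx = L/R = 6728/830000000 = 0.00810602 ms.
Per-hop propagation t_prop = 300/200000000 = 0.0015 ms.
Pipeline fill: first packet needs 3·t_tx to clear all hops; remaining 109 packets each add one t_tx.
Total = (3+110-1)·t_tx + 3·t_prop = 112·0.00810602 + 3·0.0015 = 0.912 ms.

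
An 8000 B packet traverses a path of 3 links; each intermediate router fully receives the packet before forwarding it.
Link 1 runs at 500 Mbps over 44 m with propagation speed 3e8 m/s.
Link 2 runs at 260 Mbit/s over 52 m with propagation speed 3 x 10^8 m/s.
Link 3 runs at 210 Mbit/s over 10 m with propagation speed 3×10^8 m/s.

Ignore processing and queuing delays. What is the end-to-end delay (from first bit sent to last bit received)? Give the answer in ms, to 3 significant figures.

L = 8000 × 8 = 64000 bits.
Transmission delays (L/R per hop): 0.128, 0.246154, 0.304762 ms; sum = 0.678916 ms.
Propagation delays (d/s per hop): 0.000146667, 0.000173333, 3.33333e-05 ms; sum = 0.000353333 ms.
End-to-end = 0.679 ms.

0.679 ms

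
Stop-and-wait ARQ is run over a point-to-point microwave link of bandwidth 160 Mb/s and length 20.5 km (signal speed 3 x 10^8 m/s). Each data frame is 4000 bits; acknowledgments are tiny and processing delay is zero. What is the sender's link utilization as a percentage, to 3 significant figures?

t_tx = L/R = 4000/160000000 = 2.5e-05 s.
t_prop = 20500/300000000 = 6.83333e-05 s; RTT = 0.000136667 s.
Cycle = t_tx + RTT = 0.000161667 s.
Utilization = t_tx / cycle = 2.5e-05/0.000161667 = 15.5 %.

15.5 %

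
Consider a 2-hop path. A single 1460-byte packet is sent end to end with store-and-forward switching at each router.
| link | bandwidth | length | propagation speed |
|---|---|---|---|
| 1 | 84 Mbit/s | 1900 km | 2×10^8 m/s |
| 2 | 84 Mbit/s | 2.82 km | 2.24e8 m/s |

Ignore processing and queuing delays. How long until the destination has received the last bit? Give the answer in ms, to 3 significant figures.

L = 1460 × 8 = 11680 bits.
Transmission delay per hop = L/R = 11680/84000000 = 0.139048 ms; 2 hops → 0.278095 ms.
Propagation delays (d/s per hop): 9.5, 0.0125893 ms; sum = 9.51259 ms.
End-to-end = 9.79 ms.

9.79 ms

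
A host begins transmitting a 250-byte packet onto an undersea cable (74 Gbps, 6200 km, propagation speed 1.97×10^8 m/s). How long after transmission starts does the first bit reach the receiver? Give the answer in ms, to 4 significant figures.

First bit experiences only propagation delay: d/s = 6200000/197000000 = 31.47 ms.

31.47 ms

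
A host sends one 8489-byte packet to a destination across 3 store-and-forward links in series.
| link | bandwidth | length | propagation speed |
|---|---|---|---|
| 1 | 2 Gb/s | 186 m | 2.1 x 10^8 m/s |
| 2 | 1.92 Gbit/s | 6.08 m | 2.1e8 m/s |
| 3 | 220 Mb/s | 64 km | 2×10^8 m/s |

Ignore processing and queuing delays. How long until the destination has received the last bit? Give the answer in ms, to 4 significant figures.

L = 8489 × 8 = 67912 bits.
Transmission delays (L/R per hop): 0.033956, 0.0353708, 0.308691 ms; sum = 0.378018 ms.
Propagation delays (d/s per hop): 0.000885714, 2.89524e-05, 0.32 ms; sum = 0.320915 ms.
End-to-end = 0.6989 ms.

0.6989 ms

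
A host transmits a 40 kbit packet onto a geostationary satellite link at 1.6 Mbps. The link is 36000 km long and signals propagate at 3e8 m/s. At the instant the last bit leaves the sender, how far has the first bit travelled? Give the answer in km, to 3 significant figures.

t_tx = L/R = 40000/1600000 = 0.025 s.
Distance = s × t_tx = 300000000 × 0.025 = 7500 km.

7500 km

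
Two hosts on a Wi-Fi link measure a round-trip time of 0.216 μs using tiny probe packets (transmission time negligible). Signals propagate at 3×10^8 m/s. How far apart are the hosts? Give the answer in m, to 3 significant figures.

32.4 m

One-way propagation = RTT/2 = 0.108 μs.
d = s × t = 300000000 × 1.08e-07 = 32.4 m.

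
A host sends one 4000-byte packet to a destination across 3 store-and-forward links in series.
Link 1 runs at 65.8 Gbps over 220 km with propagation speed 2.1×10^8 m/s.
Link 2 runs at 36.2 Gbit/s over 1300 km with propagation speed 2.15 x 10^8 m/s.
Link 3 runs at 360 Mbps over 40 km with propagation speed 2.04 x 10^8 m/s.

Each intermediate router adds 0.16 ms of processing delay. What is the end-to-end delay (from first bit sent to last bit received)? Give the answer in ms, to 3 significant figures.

7.70 ms

L = 4000 × 8 = 32000 bits.
Transmission delays (L/R per hop): 0.000486322, 0.000883978, 0.0888889 ms; sum = 0.0902592 ms.
Propagation delays (d/s per hop): 1.04762, 6.04651, 0.196078 ms; sum = 7.29021 ms.
Processing at 2 router(s): 2 × 0.16 ms = 0.32 ms.
End-to-end = 7.70 ms.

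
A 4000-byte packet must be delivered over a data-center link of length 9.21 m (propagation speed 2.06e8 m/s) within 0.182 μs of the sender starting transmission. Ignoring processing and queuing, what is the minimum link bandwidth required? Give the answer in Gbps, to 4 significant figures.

L = 32000 bits.
Propagation delay = 9.21 / 206000000 = 0.0447087 μs.
Transmission budget = 0.182 − 0.0447087 = 0.137291 μs.
R ≥ L / t_tx = 32000 bits / 1.37291e-07 s = 233.1 Gbps.

233.1 Gbps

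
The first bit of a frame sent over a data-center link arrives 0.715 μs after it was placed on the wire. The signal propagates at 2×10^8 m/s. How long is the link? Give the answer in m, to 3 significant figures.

143 m

d = s × t_prop = 200000000 × 7.15e-07 = 143 m.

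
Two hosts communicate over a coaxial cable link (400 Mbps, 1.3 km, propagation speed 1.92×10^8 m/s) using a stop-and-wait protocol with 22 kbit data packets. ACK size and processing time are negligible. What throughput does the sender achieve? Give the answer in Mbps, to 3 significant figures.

t_tx = L/R = 22000/400000000 = 5.5e-05 s.
t_prop = 1300/192000000 = 6.77083e-06 s; RTT = 1.35417e-05 s.
Cycle = t_tx + RTT = 6.85417e-05 s.
Throughput = L / cycle = 22000 / 6.85417e-05 = 321 Mbps.

321 Mbps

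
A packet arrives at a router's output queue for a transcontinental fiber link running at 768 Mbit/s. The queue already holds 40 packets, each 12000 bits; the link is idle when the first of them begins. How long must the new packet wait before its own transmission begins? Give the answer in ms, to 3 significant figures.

Each queued packet: L/R = 12000/768000000 = 0.015625 ms.
40 queued → 0.625 ms.
Queuing delay = 0.625 ms.

0.625 ms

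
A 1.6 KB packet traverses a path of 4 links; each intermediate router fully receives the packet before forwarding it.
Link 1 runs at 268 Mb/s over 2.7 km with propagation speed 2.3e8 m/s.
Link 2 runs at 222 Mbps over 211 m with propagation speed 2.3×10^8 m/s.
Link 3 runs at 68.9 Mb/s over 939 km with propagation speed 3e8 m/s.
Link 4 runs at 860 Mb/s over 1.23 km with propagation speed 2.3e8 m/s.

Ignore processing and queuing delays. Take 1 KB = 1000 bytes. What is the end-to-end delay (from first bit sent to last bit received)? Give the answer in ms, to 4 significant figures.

L = 12800 bits.
Transmission delays (L/R per hop): 0.0477612, 0.0576577, 0.185776, 0.0148837 ms; sum = 0.306079 ms.
Propagation delays (d/s per hop): 0.0117391, 0.000917391, 3.13, 0.00534783 ms; sum = 3.148 ms.
End-to-end = 3.454 ms.

3.454 ms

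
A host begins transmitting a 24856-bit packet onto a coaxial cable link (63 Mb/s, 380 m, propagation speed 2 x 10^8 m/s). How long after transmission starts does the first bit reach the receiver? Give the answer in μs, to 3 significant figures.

First bit experiences only propagation delay: d/s = 380/200000000 = 1.90 μs.

1.90 μs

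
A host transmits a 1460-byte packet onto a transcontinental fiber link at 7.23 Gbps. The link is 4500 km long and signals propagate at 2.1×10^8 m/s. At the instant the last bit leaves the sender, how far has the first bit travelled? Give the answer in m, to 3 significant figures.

339 m

t_tx = L/R = 11680/7230000000 = 1.61549e-06 s.
Distance = s × t_tx = 210000000 × 1.61549e-06 = 339 m.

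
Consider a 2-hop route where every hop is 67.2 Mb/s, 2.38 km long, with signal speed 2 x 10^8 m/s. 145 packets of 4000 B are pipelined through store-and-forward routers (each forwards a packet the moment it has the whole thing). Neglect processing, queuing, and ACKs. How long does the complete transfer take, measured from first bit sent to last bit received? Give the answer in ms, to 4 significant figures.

Per-hop transmission t_tx = L/R = 32000/67200000 = 0.47619 ms.
Per-hop propagation t_prop = 2380/200000000 = 0.0119 ms.
Pipeline fill: first packet needs 2·t_tx to clear all hops; remaining 144 packets each add one t_tx.
Total = (2+145-1)·t_tx + 2·t_prop = 146·0.47619 + 2·0.0119 = 69.55 ms.

69.55 ms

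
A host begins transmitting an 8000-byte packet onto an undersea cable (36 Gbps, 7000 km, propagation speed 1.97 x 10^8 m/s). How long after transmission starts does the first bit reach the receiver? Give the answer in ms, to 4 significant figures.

35.53 ms

First bit experiences only propagation delay: d/s = 7000000/197000000 = 35.53 ms.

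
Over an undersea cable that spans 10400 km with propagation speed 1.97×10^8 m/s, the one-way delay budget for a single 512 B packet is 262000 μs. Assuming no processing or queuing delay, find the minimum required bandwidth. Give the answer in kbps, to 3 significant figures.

19.6 kbps

L = 4096 bits.
Propagation delay = 10400000 / 197000000 = 52791.9 μs.
Transmission budget = 262000 − 52791.9 = 209208 μs.
R ≥ L / t_tx = 4096 bits / 0.209208 s = 19.6 kbps.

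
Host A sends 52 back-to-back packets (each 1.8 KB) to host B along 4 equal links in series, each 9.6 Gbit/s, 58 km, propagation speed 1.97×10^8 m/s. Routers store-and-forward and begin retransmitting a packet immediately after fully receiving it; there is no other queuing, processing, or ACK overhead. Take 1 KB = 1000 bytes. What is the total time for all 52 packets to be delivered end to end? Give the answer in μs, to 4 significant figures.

Per-hop transmission t_tx = L/R = 14400/9600000000 = 1.5 μs.
Per-hop propagation t_prop = 58000/197000000 = 294.416 μs.
Pipeline fill: first packet needs 4·t_tx to clear all hops; remaining 51 packets each add one t_tx.
Total = (4+52-1)·t_tx + 4·t_prop = 55·1.5 + 4·294.416 = 1260 μs.

1260 μs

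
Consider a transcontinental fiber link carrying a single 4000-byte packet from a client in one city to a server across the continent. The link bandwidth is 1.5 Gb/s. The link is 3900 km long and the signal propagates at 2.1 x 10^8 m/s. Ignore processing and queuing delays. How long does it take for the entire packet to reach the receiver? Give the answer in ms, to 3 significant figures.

L = 4000 × 8 = 32000 bits.
Transmission delay = L/R = 32000 / 1500000000 = 0.0213333 ms.
Propagation delay = d/s = 3900000 m / 210000000 m/s = 18.5714 ms.
Total = 18.6 ms.

18.6 ms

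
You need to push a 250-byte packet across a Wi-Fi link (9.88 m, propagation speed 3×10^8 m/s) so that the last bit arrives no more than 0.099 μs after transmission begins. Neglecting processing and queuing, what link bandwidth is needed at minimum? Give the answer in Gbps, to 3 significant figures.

L = 2000 bits.
Propagation delay = 9.88 / 300000000 = 0.0329333 μs.
Transmission budget = 0.099 − 0.0329333 = 0.0660667 μs.
R ≥ L / t_tx = 2000 bits / 6.60667e-08 s = 30.3 Gbps.

30.3 Gbps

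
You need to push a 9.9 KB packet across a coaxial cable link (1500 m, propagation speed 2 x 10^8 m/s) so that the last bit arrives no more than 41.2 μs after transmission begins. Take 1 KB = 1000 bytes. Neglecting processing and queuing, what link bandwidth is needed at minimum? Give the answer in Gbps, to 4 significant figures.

L = 79200 bits.
Propagation delay = 1500 / 200000000 = 7.5 μs.
Transmission budget = 41.2 − 7.5 = 33.7 μs.
R ≥ L / t_tx = 79200 bits / 3.37e-05 s = 2.350 Gbps.

2.350 Gbps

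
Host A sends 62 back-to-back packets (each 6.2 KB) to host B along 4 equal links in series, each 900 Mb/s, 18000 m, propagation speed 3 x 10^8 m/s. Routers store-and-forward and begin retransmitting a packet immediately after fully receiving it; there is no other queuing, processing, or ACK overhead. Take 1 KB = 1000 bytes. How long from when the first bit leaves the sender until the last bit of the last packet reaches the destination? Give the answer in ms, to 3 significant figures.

Per-hop transmission t_tx = L/R = 49600/900000000 = 0.0551111 ms.
Per-hop propagation t_prop = 18000/300000000 = 0.06 ms.
Pipeline fill: first packet needs 4·t_tx to clear all hops; remaining 61 packets each add one t_tx.
Total = (4+62-1)·t_tx + 4·t_prop = 65·0.0551111 + 4·0.06 = 3.82 ms.

3.82 ms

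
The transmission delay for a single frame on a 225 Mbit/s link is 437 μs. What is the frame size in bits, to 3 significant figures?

L = R × t_tx = 225000000 b/s × 0.000437 s = 98325 bits.

98300 bits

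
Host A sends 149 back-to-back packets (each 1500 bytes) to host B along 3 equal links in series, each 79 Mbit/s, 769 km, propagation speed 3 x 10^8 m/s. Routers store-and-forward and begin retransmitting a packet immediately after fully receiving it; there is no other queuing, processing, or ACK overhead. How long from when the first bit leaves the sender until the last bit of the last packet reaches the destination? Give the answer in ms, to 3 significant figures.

Per-hop transmission t_tx = L/R = 12000/79000000 = 0.151899 ms.
Per-hop propagation t_prop = 769000/300000000 = 2.56333 ms.
Pipeline fill: first packet needs 3·t_tx to clear all hops; remaining 148 packets each add one t_tx.
Total = (3+149-1)·t_tx + 3·t_prop = 151·0.151899 + 3·2.56333 = 30.6 ms.

30.6 ms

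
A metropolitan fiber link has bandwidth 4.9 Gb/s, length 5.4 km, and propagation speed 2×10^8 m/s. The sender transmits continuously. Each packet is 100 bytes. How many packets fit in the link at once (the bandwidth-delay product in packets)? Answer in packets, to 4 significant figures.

Propagation delay = 5400 / 200000000 = 2.7e-05 s.
BDP = R × t_prop = 4900000000 × 2.7e-05 = 132300 bits.
In packets of 800 bits: 165.4 packets.

165.4 packets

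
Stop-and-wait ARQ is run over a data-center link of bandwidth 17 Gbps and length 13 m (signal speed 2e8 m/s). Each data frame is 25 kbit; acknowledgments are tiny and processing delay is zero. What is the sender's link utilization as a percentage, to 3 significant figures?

t_tx = L/R = 25000/17000000000 = 1.47059e-06 s.
t_prop = 13/200000000 = 6.5e-08 s; RTT = 1.3e-07 s.
Cycle = t_tx + RTT = 1.60059e-06 s.
Utilization = t_tx / cycle = 1.47059e-06/1.60059e-06 = 91.9 %.

91.9 %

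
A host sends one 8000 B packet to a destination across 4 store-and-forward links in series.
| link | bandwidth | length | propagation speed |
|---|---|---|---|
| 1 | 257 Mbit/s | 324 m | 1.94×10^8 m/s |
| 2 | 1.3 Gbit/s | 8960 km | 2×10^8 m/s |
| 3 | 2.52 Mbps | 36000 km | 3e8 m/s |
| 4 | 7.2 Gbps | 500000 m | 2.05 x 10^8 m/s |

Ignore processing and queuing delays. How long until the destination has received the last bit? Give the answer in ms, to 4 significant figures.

L = 8000 × 8 = 64000 bits.
Transmission delays (L/R per hop): 0.249027, 0.0492308, 25.3968, 0.00888889 ms; sum = 25.704 ms.
Propagation delays (d/s per hop): 0.0016701, 44.8, 120, 2.43902 ms; sum = 167.241 ms.
End-to-end = 192.9 ms.

192.9 ms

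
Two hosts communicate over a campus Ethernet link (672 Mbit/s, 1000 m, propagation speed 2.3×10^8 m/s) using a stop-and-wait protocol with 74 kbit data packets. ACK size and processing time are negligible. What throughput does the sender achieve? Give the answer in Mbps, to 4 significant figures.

t_tx = L/R = 74000/672000000 = 0.000110119 s.
t_prop = 1000/2.3e+08 = 4.34783e-06 s; RTT = 8.69565e-06 s.
Cycle = t_tx + RTT = 0.000118815 s.
Throughput = L / cycle = 74000 / 0.000118815 = 622.8 Mbps.

622.8 Mbps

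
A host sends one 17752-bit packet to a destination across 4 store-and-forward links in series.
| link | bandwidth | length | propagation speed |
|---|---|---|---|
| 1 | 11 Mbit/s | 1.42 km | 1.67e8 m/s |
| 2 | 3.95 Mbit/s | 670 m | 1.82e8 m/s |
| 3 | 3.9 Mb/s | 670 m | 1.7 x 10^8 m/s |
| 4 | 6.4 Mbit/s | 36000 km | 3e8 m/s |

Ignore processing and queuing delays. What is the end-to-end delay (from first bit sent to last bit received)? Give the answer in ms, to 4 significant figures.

Transmission delays (L/R per hop): 1.61382, 4.49418, 4.55179, 2.77375 ms; sum = 13.4335 ms.
Propagation delays (d/s per hop): 0.00850299, 0.00368132, 0.00394118, 120 ms; sum = 120.016 ms.
End-to-end = 133.4 ms.

133.4 ms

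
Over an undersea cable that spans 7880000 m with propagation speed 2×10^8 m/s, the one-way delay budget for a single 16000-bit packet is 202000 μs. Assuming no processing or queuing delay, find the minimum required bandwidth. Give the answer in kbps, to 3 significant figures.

98.4 kbps

Propagation delay = 7880000 / 200000000 = 39400 μs.
Transmission budget = 202000 − 39400 = 162600 μs.
R ≥ L / t_tx = 16000 bits / 0.1626 s = 98.4 kbps.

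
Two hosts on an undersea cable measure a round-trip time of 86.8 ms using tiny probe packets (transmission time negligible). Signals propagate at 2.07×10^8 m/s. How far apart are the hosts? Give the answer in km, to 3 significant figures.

One-way propagation = RTT/2 = 43.4 ms.
d = s × t = 2.07e+08 × 0.0434 = 8980 km.

8980 km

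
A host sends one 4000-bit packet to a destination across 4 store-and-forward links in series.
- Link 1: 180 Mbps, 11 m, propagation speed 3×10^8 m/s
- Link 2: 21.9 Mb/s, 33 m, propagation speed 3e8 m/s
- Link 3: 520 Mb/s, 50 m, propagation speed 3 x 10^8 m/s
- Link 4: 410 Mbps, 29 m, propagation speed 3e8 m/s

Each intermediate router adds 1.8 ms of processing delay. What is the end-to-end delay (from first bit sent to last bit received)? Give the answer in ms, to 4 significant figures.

5.623 ms

Transmission delays (L/R per hop): 0.0222222, 0.182648, 0.00769231, 0.0097561 ms; sum = 0.222319 ms.
Propagation delays (d/s per hop): 3.66667e-05, 0.00011, 0.000166667, 9.66667e-05 ms; sum = 0.00041 ms.
Processing at 3 router(s): 3 × 1.8 ms = 5.4 ms.
End-to-end = 5.623 ms.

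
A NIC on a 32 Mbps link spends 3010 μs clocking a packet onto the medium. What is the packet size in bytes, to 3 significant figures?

12000 bytes

L = R × t_tx = 32000000 b/s × 0.00301 s = 96320 bits.
In bytes: 96320 / 8 = 12000 bytes.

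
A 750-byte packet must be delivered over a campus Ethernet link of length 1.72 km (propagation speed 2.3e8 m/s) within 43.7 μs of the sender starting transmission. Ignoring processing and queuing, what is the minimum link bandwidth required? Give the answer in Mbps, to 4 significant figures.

165.6 Mbps

L = 6000 bits.
Propagation delay = 1720 / 2.3e+08 = 7.47826 μs.
Transmission budget = 43.7 − 7.47826 = 36.2217 μs.
R ≥ L / t_tx = 6000 bits / 3.62217e-05 s = 165.6 Mbps.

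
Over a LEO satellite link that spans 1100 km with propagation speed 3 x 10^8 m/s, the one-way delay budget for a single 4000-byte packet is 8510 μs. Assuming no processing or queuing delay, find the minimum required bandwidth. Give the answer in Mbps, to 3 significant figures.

6.61 Mbps

L = 32000 bits.
Propagation delay = 1100000 / 300000000 = 3666.67 μs.
Transmission budget = 8510 − 3666.67 = 4843.33 μs.
R ≥ L / t_tx = 32000 bits / 0.00484333 s = 6.61 Mbps.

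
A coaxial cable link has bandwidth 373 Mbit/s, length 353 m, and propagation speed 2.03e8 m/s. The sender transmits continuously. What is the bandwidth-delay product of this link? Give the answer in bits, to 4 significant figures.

648.6 bits

Propagation delay = 353 / 2.03e+08 = 1.73892e-06 s.
BDP = R × t_prop = 373000000 × 1.73892e-06 = 648.616 bits.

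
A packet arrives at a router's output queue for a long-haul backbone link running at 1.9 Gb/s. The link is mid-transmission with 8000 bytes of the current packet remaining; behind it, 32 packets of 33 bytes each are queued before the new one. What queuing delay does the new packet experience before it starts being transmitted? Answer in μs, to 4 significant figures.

38.13 μs

Each queued packet: L/R = 264/1900000000 = 0.138947 μs.
32 queued → 4.44632 μs.
Plus remaining 64000 bits of current packet: 33.6842 μs.
Queuing delay = 38.13 μs.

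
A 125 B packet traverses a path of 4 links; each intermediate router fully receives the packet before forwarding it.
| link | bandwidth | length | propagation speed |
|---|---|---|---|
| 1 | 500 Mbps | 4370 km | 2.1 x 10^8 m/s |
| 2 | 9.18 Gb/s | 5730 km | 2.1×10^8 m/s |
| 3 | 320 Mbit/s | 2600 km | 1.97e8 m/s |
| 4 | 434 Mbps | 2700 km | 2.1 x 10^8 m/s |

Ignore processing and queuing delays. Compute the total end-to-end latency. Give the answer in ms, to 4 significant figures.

74.16 ms

L = 125 × 8 = 1000 bits.
Transmission delays (L/R per hop): 0.002, 0.000108932, 0.003125, 0.00230415 ms; sum = 0.00753808 ms.
Propagation delays (d/s per hop): 20.8095, 27.2857, 13.198, 12.8571 ms; sum = 74.1504 ms.
End-to-end = 74.16 ms.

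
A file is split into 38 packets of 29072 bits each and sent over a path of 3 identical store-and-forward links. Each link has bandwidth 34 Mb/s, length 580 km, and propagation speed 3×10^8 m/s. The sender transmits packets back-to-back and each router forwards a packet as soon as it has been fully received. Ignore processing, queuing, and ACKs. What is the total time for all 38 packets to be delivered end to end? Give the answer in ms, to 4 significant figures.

40.00 ms

Per-hop transmission t_tx = L/R = 29072/34000000 = 0.855059 ms.
Per-hop propagation t_prop = 580000/300000000 = 1.93333 ms.
Pipeline fill: first packet needs 3·t_tx to clear all hops; remaining 37 packets each add one t_tx.
Total = (3+38-1)·t_tx + 3·t_prop = 40·0.855059 + 3·1.93333 = 40.00 ms.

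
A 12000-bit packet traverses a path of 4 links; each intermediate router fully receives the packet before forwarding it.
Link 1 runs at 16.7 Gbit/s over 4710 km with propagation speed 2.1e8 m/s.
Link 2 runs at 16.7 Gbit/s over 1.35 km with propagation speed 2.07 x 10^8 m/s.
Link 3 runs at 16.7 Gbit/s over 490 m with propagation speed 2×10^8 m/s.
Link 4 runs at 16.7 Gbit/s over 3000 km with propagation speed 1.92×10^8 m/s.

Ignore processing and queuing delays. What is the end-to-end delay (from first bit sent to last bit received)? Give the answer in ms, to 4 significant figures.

38.07 ms

Transmission delay per hop = L/R = 12000/16700000000 = 0.000718563 ms; 4 hops → 0.00287425 ms.
Propagation delays (d/s per hop): 22.4286, 0.00652174, 0.00245, 15.625 ms; sum = 38.0625 ms.
End-to-end = 38.07 ms.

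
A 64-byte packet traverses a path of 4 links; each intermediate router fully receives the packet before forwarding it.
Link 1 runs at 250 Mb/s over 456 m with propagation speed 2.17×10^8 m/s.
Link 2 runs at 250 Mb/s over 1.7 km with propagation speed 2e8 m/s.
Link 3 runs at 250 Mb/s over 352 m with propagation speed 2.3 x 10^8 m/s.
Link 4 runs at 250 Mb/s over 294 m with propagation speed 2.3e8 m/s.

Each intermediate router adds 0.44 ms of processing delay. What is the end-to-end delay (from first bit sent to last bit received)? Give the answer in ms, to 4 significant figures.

L = 64 × 8 = 512 bits.
Transmission delay per hop = L/R = 512/250000000 = 0.002048 ms; 4 hops → 0.008192 ms.
Propagation delays (d/s per hop): 0.00210138, 0.0085, 0.00153043, 0.00127826 ms; sum = 0.0134101 ms.
Processing at 3 router(s): 3 × 0.44 ms = 1.32 ms.
End-to-end = 1.342 ms.

1.342 ms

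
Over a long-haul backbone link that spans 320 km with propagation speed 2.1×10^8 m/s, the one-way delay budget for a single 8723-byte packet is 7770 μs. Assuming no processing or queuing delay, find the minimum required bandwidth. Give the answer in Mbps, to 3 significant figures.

L = 69784 bits.
Propagation delay = 320000 / 210000000 = 1523.81 μs.
Transmission budget = 7770 − 1523.81 = 6246.19 μs.
R ≥ L / t_tx = 69784 bits / 0.00624619 s = 11.2 Mbps.

11.2 Mbps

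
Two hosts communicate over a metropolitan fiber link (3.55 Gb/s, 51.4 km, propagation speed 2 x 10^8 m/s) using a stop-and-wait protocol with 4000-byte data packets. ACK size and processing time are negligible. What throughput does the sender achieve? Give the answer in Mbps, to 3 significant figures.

61.2 Mbps

t_tx = L/R = 32000/3550000000 = 9.01408e-06 s.
t_prop = 51400/200000000 = 0.000257 s; RTT = 0.000514 s.
Cycle = t_tx + RTT = 0.000523014 s.
Throughput = L / cycle = 32000 / 0.000523014 = 61.2 Mbps.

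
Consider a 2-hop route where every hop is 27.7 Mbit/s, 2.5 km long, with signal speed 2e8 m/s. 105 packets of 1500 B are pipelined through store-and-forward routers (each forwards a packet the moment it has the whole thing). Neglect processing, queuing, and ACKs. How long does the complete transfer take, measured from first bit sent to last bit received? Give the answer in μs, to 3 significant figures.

Per-hop transmission t_tx = L/R = 12000/27700000 = 433.213 μs.
Per-hop propagation t_prop = 2500/200000000 = 12.5 μs.
Pipeline fill: first packet needs 2·t_tx to clear all hops; remaining 104 packets each add one t_tx.
Total = (2+105-1)·t_tx + 2·t_prop = 106·433.213 + 2·12.5 = 45900 μs.

45900 μs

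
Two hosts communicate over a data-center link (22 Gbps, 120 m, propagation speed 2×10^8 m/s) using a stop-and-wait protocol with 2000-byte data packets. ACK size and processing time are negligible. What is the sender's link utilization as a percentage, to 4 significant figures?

t_tx = L/R = 16000/22000000000 = 7.27273e-07 s.
t_prop = 120/200000000 = 6e-07 s; RTT = 1.2e-06 s.
Cycle = t_tx + RTT = 1.92727e-06 s.
Utilization = t_tx / cycle = 7.27273e-07/1.92727e-06 = 37.74 %.

37.74 %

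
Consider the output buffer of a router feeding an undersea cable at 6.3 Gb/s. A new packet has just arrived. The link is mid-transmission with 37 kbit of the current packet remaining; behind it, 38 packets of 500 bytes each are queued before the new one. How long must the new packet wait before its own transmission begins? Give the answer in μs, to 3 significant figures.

Each queued packet: L/R = 4000/6300000000 = 0.634921 μs.
38 queued → 24.127 μs.
Plus remaining 37000 bits of current packet: 5.87302 μs.
Queuing delay = 30.0 μs.

30.0 μs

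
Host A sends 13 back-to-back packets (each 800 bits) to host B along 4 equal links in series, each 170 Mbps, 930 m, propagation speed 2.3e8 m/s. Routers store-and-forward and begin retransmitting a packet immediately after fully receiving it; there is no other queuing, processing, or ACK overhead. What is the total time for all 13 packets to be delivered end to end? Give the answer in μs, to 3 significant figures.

91.5 μs

Per-hop transmission t_tx = L/R = 800/170000000 = 4.70588 μs.
Per-hop propagation t_prop = 930/2.3e+08 = 4.04348 μs.
Pipeline fill: first packet needs 4·t_tx to clear all hops; remaining 12 packets each add one t_tx.
Total = (4+13-1)·t_tx + 4·t_prop = 16·4.70588 + 4·4.04348 = 91.5 μs.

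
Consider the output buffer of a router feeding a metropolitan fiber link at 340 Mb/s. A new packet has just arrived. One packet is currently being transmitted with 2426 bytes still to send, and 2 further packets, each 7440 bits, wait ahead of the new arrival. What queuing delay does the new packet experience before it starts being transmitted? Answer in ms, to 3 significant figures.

0.101 ms

Each queued packet: L/R = 7440/340000000 = 0.0218824 ms.
2 queued → 0.0437647 ms.
Plus remaining 19408 bits of current packet: 0.0570824 ms.
Queuing delay = 0.101 ms.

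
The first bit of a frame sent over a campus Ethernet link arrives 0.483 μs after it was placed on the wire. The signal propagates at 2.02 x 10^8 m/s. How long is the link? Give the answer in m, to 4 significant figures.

d = s × t_prop = 202000000 × 4.83e-07 = 97.57 m.

97.57 m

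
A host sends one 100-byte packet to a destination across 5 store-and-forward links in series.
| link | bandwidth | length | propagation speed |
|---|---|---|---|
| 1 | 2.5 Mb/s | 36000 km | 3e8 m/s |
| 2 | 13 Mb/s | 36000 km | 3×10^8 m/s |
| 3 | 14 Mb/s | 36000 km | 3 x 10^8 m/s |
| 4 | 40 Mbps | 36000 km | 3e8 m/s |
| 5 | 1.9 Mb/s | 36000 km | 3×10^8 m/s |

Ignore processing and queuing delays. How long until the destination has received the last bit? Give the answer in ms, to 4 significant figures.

600.9 ms

L = 100 × 8 = 800 bits.
Transmission delays (L/R per hop): 0.32, 0.0615385, 0.0571429, 0.02, 0.421053 ms; sum = 0.879734 ms.
Propagation delays (d/s per hop): 120, 120, 120, 120, 120 ms; sum = 600 ms.
End-to-end = 600.9 ms.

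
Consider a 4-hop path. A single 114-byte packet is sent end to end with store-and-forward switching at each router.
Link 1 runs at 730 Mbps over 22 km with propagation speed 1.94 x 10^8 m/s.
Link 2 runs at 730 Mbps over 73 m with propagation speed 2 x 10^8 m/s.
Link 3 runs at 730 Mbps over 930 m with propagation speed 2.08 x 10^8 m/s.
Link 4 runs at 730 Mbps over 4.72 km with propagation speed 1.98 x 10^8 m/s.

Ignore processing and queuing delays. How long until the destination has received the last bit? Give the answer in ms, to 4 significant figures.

0.1471 ms

L = 114 × 8 = 912 bits.
Transmission delay per hop = L/R = 912/730000000 = 0.00124932 ms; 4 hops → 0.00499726 ms.
Propagation delays (d/s per hop): 0.113402, 0.000365, 0.00447115, 0.0238384 ms; sum = 0.142077 ms.
End-to-end = 0.1471 ms.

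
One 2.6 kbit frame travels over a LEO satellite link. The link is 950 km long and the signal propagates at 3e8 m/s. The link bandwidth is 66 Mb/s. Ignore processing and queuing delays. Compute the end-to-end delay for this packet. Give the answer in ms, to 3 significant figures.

L = 2600 bits.
Transmission delay = L/R = 2600 / 66000000 = 0.0393939 ms.
Propagation delay = d/s = 950000 m / 300000000 m/s = 3.16667 ms.
Total = 3.21 ms.

3.21 ms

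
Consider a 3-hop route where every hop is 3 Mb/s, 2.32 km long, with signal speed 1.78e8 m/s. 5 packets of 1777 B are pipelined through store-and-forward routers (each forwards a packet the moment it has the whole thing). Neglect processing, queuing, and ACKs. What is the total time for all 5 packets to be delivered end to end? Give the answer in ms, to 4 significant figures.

33.21 ms

Per-hop transmission t_tx = L/R = 14216/3000000 = 4.73867 ms.
Per-hop propagation t_prop = 2320/178000000 = 0.0130337 ms.
Pipeline fill: first packet needs 3·t_tx to clear all hops; remaining 4 packets each add one t_tx.
Total = (3+5-1)·t_tx + 3·t_prop = 7·4.73867 + 3·0.0130337 = 33.21 ms.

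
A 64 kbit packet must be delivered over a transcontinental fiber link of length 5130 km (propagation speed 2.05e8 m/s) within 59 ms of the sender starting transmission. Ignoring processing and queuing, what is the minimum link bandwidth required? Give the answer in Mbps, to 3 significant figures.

Propagation delay = 5130000 / 2.05e+08 = 25.0244 ms.
Transmission budget = 59 − 25.0244 = 33.9756 ms.
R ≥ L / t_tx = 64000 bits / 0.0339756 s = 1.88 Mbps.

1.88 Mbps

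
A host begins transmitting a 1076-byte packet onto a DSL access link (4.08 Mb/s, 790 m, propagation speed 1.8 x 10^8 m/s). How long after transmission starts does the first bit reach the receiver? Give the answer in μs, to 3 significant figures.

First bit experiences only propagation delay: d/s = 790/180000000 = 4.39 μs.

4.39 μs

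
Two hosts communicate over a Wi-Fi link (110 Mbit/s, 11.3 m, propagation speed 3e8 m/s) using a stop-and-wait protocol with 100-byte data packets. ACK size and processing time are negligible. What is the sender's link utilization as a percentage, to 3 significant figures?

99.0 %

t_tx = L/R = 800/110000000 = 7.27273e-06 s.
t_prop = 11.3/300000000 = 3.76667e-08 s; RTT = 7.53333e-08 s.
Cycle = t_tx + RTT = 7.34806e-06 s.
Utilization = t_tx / cycle = 7.27273e-06/7.34806e-06 = 99.0 %.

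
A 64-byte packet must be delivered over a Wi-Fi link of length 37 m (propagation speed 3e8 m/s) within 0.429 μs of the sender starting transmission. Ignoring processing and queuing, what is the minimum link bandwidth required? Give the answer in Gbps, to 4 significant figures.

1.675 Gbps

L = 512 bits.
Propagation delay = 37 / 300000000 = 0.123333 μs.
Transmission budget = 0.429 − 0.123333 = 0.305667 μs.
R ≥ L / t_tx = 512 bits / 3.05667e-07 s = 1.675 Gbps.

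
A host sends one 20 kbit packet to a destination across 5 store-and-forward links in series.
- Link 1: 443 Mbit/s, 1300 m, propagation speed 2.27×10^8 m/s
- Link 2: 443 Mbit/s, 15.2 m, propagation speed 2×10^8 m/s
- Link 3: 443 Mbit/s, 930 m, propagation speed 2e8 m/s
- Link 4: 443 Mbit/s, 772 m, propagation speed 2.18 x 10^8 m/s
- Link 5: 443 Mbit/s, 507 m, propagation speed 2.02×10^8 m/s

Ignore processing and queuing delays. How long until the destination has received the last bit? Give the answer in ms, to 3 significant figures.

L = 20000 bits.
Transmission delay per hop = L/R = 20000/443000000 = 0.0451467 ms; 5 hops → 0.225734 ms.
Propagation delays (d/s per hop): 0.00572687, 7.6e-05, 0.00465, 0.00354128, 0.0025099 ms; sum = 0.0165041 ms.
End-to-end = 0.242 ms.

0.242 ms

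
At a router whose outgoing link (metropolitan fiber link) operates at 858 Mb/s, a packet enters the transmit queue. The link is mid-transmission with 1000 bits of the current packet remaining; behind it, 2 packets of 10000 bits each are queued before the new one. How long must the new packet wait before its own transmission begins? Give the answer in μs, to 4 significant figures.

24.48 μs

Each queued packet: L/R = 10000/858000000 = 11.655 μs.
2 queued → 23.31 μs.
Plus remaining 1000 bits of current packet: 1.1655 μs.
Queuing delay = 24.48 μs.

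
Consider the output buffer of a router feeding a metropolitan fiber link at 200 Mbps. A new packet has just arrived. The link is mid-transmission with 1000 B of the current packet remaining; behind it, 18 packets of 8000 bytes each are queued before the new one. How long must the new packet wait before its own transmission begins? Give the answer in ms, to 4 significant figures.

Each queued packet: L/R = 64000/200000000 = 0.32 ms.
18 queued → 5.76 ms.
Plus remaining 8000 bits of current packet: 0.04 ms.
Queuing delay = 5.800 ms.

5.800 ms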